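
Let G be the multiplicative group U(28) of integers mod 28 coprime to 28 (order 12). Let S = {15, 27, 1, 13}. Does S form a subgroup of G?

|S| = 4 divides |G| = 12, consistent with Lagrange.
S contains the identity, every element's inverse is in S, and S is closed under ·: it is a subgroup.

Yes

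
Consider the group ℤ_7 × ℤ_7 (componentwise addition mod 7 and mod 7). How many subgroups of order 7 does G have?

|G| = 49 and 7 | 49, so subgroups of order 7 are possible by Lagrange.
The subgroups of order 7 are: {(0,0), (0,1), (0,2), (0,3), (0,4), (0,5), (0,6)}; {(0,0), (1,0), (2,0), (3,0), (4,0), (5,0), (6,0)}; {(0,0), (1,1), (2,2), (3,3), (4,4), (5,5), (6,6)}; {(0,0), (1,2), (2,4), (3,6), (4,1), (5,3), (6,5)}; … (8 in all).
So G has 8 subgroups of order 7.

8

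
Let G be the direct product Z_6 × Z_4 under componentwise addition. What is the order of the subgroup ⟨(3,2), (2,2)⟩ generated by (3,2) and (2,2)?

12

|⟨(3,2)⟩| = 2 and |⟨(2,2)⟩| = 6, so |H| is a multiple of lcm(2, 6) = 6 and divides |G| = 24.
Closing under the operation: H = {(0,0), (0,2), (1,0), (1,2), (2,0), (2,2), (3,0), (3,2), (4,0), (4,2), (5,0), (5,2)}, so |H| = 12.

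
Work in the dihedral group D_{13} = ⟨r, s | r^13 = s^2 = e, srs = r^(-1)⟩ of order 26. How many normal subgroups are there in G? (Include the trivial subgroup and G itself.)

G has 16 subgroups. Checking conjugation-invariance by order — order 1: 1/1 normal; order 2: 0/13 normal; order 13: 1/1 normal; order 26: 1/1 normal.
Total normal subgroups: 3.

3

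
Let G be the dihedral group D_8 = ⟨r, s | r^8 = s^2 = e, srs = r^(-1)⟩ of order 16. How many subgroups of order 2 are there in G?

|G| = 16 and 2 | 16, so subgroups of order 2 are possible by Lagrange.
The subgroups of order 2 are: {e, r^2s}; {e, r^3s}; {e, r^4}; {e, r^4s}; … (9 in all).
So G has 9 subgroups of order 2.

9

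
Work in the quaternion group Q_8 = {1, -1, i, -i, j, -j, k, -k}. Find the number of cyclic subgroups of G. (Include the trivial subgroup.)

5

A cyclic subgroup of order d is generated by each of its φ(d) elements of order d, so the cyclic subgroups of order d number (#elements of order d)/φ(d).
Cyclic subgroups by order — order 1: 1; order 2: 1; order 4: 3.
Total: 5.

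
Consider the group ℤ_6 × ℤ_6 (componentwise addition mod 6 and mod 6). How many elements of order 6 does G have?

An element (a,b) has order lcm(ord(a), ord(b)); count pairs with lcm equal to 6.
Enumerating gives 24 such elements.

24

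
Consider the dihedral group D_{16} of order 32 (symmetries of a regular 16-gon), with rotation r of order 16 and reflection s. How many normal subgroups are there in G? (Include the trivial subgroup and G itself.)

8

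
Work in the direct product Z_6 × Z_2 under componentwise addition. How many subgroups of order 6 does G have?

3

|G| = 12 and 6 | 12, so subgroups of order 6 are possible by Lagrange.
The subgroups of order 6 are: {(0,0), (0,1), (2,0), (2,1), (4,0), (4,1)}; {(0,0), (1,0), (2,0), (3,0), (4,0), (5,0)}; {(0,0), (1,1), (2,0), (3,1), (4,0), (5,1)}.
So G has 3 subgroups of order 6.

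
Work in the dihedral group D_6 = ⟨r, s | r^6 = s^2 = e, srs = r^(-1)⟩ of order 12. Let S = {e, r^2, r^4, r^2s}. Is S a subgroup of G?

No

Closure fails: r^4 · r^2s = s ∉ S. So S is not a subgroup.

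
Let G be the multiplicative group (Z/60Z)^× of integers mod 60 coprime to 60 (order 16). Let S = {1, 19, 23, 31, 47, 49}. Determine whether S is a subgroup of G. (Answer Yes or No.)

|S| = 6 does not divide |G| = 16, so by Lagrange S is not a subgroup.

No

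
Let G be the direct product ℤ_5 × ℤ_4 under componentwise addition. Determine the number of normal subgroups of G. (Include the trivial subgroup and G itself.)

G is abelian, so every subgroup is normal.
G has 6 subgroups in total, hence 6 normal subgroups.

6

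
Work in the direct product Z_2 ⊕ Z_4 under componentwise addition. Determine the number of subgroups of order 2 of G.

|G| = 8 and 2 | 8, so subgroups of order 2 are possible by Lagrange.
The subgroups of order 2 are: {(0,0), (0,2)}; {(0,0), (1,0)}; {(0,0), (1,2)}.
So G has 3 subgroups of order 2.

3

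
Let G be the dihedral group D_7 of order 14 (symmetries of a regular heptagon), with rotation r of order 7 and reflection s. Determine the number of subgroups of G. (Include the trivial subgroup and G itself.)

10

|G| = 14, so by Lagrange every subgroup order divides 14. Divisors: 1, 2, 7, 14.
Subgroups by order — order 1: 1; order 2: 7; order 7: 1; order 14: 1.
Total: 1 + 7 + 1 + 1 = 10.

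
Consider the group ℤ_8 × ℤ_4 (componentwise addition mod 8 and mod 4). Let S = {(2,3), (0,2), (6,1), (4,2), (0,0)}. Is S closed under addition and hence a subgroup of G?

No

|S| = 5 does not divide |G| = 32, so by Lagrange S is not a subgroup.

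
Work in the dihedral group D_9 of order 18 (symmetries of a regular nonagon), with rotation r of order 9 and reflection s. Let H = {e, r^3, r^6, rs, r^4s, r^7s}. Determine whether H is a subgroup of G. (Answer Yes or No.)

Yes

|H| = 6 divides |G| = 18, consistent with Lagrange.
H contains the identity, every element's inverse is in H, and H is closed under ·: it is a subgroup.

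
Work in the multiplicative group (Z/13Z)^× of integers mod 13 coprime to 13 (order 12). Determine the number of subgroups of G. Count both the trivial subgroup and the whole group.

6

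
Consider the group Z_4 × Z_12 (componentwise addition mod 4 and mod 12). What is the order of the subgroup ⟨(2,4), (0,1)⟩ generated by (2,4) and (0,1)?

|⟨(2,4)⟩| = 6 and |⟨(0,1)⟩| = 12, so |H| is a multiple of lcm(6, 12) = 12 and divides |G| = 48.
Closing under the operation: H = {(0,0), (0,1), (0,2), (0,3), (0,4), (0,5), (0,6), (0,7), (0,8), (0,9), (0,10), (0,11), (2,0), (2,1), (2,2), (2,3), (2,4), (2,5), (2,6), (2,7), (2,8), (2,9), (2,10), (2,11)}, so |H| = 24.

24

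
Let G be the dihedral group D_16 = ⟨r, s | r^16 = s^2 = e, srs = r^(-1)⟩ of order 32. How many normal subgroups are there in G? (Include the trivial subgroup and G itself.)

G has 36 subgroups. Checking conjugation-invariance by order — order 1: 1/1 normal; order 2: 1/17 normal; order 4: 1/9 normal; order 8: 1/5 normal; order 16: 3/3 normal; order 32: 1/1 normal.
Total normal subgroups: 8.

8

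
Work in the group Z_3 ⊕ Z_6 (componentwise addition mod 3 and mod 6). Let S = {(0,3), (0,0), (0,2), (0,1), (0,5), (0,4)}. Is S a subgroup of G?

|S| = 6 divides |G| = 18, consistent with Lagrange.
S contains the identity, every element's inverse is in S, and S is closed under +: it is a subgroup.
In fact S = ⟨(0,1)⟩.

Yes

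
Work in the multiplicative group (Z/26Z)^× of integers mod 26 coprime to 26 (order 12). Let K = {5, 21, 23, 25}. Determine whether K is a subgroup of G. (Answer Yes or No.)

No

The identity 1 ∉ K, so K is not a subgroup.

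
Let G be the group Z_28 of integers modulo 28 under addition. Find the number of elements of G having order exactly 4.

2

In a cyclic group of order 28, the number of elements of order d (for d | 28) is φ(d).
φ(4) = 2.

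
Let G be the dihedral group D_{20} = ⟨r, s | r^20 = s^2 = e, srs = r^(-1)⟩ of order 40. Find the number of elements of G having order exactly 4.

2

The elements of order 4 are: r^5, r^15.
That's 2.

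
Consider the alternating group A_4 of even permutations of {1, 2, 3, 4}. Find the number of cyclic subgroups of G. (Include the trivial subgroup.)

Each element a generates a cyclic subgroup ⟨a⟩; distinct elements may generate the same one (a cyclic group of order d has φ(d) generators).
Cyclic subgroups by order — order 1: 1; order 2: 3; order 3: 4.
Total: 8.

8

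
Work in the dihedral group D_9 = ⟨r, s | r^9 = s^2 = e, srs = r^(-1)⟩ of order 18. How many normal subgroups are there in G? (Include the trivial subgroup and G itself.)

4

G has 16 subgroups. Checking conjugation-invariance by order — order 1: 1/1 normal; order 2: 0/9 normal; order 3: 1/1 normal; order 6: 0/3 normal; order 9: 1/1 normal; order 18: 1/1 normal.
Total normal subgroups: 4.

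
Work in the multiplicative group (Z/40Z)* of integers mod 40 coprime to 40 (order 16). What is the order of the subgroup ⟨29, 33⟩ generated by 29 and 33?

|⟨29⟩| = 2 and |⟨33⟩| = 4, so |H| is a multiple of lcm(2, 4) = 4 and divides |G| = 16.
Closing under the operation: H = {1, 9, 13, 17, 21, 29, 33, 37}, so |H| = 8.

8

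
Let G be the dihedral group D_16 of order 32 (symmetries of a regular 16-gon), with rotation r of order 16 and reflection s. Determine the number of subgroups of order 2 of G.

17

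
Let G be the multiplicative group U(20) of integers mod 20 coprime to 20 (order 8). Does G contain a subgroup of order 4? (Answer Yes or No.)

4 | 8. A subgroup of order 4 is {1, 9, 11, 19}.

Yes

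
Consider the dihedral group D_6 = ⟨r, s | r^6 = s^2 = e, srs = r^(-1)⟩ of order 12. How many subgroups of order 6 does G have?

|G| = 12 and 6 | 12, so subgroups of order 6 are possible by Lagrange.
The subgroups of order 6 are: {e, r, r^2, r^3, r^4, r^5}; {e, r^2, r^4, s, r^2s, r^4s}; {e, r^2, r^4, rs, r^3s, r^5s}.
So G has 3 subgroups of order 6.

3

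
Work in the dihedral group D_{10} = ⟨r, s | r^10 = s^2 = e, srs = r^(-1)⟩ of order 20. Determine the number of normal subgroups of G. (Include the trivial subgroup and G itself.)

7

G has 22 subgroups. Checking conjugation-invariance by order — order 1: 1/1 normal; order 2: 1/11 normal; order 4: 0/5 normal; order 5: 1/1 normal; order 10: 3/3 normal; order 20: 1/1 normal.
Total normal subgroups: 7.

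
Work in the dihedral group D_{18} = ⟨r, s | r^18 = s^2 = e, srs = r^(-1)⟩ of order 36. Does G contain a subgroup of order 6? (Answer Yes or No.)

6 | 36. A subgroup of order 6 is {e, r^6, r^12, r^4s, r^10s, r^16s}.

Yes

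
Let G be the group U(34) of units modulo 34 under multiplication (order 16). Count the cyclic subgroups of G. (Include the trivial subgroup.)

5

Each element a generates a cyclic subgroup ⟨a⟩; distinct elements may generate the same one (a cyclic group of order d has φ(d) generators).
Cyclic subgroups by order — order 1: 1; order 2: 1; order 4: 1; order 8: 1; order 16: 1.
Total: 5.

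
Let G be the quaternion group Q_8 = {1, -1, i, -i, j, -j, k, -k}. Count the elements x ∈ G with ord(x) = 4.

The elements of order 4 are: i, -i, j, -j, k, -k.
That's 6.

6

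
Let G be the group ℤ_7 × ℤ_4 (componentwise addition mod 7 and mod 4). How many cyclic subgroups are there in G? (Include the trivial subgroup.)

6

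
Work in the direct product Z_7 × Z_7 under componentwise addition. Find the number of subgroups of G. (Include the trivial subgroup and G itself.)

10

|G| = 49, so by Lagrange every subgroup order divides 49. Divisors: 1, 7, 49.
Subgroups by order — order 1: 1; order 7: 8; order 49: 1.
Total: 1 + 8 + 1 = 10.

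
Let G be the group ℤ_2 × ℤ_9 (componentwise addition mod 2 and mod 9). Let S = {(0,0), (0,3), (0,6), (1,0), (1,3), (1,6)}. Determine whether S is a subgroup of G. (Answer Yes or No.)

|S| = 6 divides |G| = 18, consistent with Lagrange.
S contains the identity, every element's inverse is in S, and S is closed under +: it is a subgroup.
In fact S = ⟨(1,6)⟩.

Yes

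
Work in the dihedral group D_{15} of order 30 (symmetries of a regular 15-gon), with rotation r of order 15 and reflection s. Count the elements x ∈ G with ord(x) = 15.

8

The elements of order 15 are: r, r^2, r^4, r^7, r^8, r^11, r^13, r^14.
That's 8.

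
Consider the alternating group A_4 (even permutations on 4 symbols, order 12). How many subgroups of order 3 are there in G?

4

|G| = 12 and 3 | 12, so subgroups of order 3 are possible by Lagrange.
The subgroups of order 3 are: {e, (1 2 3), (1 3 2)}; {e, (1 2 4), (1 4 2)}; {e, (1 3 4), (1 4 3)}; {e, (2 3 4), (2 4 3)}.
So G has 4 subgroups of order 3.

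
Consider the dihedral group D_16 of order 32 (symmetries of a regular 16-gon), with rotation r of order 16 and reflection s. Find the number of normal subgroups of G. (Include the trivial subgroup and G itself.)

8

G has 36 subgroups. Checking conjugation-invariance by order — order 1: 1/1 normal; order 2: 1/17 normal; order 4: 1/9 normal; order 8: 1/5 normal; order 16: 3/3 normal; order 32: 1/1 normal.
Total normal subgroups: 8.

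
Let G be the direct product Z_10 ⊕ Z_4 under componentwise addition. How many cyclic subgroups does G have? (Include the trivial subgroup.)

12

A cyclic subgroup of order d is generated by each of its φ(d) elements of order d, so the cyclic subgroups of order d number (#elements of order d)/φ(d).
Cyclic subgroups by order — order 1: 1; order 2: 3; order 4: 2; order 5: 1; order 10: 3; order 20: 2.
Total: 12.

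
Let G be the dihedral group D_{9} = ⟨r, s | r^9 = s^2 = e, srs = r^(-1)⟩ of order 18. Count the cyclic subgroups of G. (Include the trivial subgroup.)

Each element a generates a cyclic subgroup ⟨a⟩; distinct elements may generate the same one (a cyclic group of order d has φ(d) generators).
Cyclic subgroups by order — order 1: 1; order 2: 9; order 3: 1; order 9: 1.
Total: 12.

12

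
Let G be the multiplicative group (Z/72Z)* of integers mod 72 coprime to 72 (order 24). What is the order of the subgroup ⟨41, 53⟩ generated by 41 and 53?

12

|⟨41⟩| = 6 and |⟨53⟩| = 2, so |H| is a multiple of lcm(6, 2) = 6 and divides |G| = 24.
Closing under the operation: H = {1, 5, 13, 17, 25, 29, 37, 41, 49, 53, 61, 65}, so |H| = 12.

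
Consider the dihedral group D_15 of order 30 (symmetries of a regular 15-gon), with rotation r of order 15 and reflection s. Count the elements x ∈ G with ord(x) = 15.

8

The elements of order 15 are: r, r^2, r^4, r^7, r^8, r^11, r^13, r^14.
That's 8.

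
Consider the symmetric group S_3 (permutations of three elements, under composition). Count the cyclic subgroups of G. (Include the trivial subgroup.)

5

Group the elements of G by the cyclic subgroup they generate; each cyclic subgroup of order d accounts for φ(d) elements.
Cyclic subgroups by order — order 1: 1; order 2: 3; order 3: 1.
Total: 5.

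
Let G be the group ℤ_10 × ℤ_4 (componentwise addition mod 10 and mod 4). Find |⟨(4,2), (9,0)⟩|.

|⟨(4,2)⟩| = 10 and |⟨(9,0)⟩| = 10, so |H| is a multiple of lcm(10, 10) = 10 and divides |G| = 40.
Closing under the operation: H = {(0,0), (0,2), (1,0), (1,2), (2,0), (2,2), (3,0), (3,2), (4,0), (4,2), (5,0), (5,2), (6,0), (6,2), (7,0), (7,2), (8,0), (8,2), (9,0), (9,2)}, so |H| = 20.

20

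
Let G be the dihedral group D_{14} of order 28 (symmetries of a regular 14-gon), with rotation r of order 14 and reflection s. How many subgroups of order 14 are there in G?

3

|G| = 28 and 14 | 28, so subgroups of order 14 are possible by Lagrange.
The subgroups of order 14 are: {e, r, r^2, r^3, r^4, r^5, r^6, r^7, r^8, r^9, r^10, r^11, r^12, r^13}; {e, r^2, r^4, r^6, r^8, r^10, r^12, s, r^2s, r^4s, r^6s, r^8s, r^10s, r^12s}; {e, r^2, r^4, r^6, r^8, r^10, r^12, rs, r^3s, r^5s, r^7s, r^9s, r^11s, r^13s}.
So G has 3 subgroups of order 14.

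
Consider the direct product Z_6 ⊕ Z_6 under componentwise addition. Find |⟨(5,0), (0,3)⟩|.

|⟨(5,0)⟩| = 6 and |⟨(0,3)⟩| = 2, so |H| is a multiple of lcm(6, 2) = 6 and divides |G| = 36.
Closing under the operation: H = {(0,0), (0,3), (1,0), (1,3), (2,0), (2,3), (3,0), (3,3), (4,0), (4,3), (5,0), (5,3)}, so |H| = 12.

12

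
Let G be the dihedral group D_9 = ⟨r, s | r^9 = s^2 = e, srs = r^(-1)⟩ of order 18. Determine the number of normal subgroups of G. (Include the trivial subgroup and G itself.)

4

G has 16 subgroups. Checking conjugation-invariance by order — order 1: 1/1 normal; order 2: 0/9 normal; order 3: 1/1 normal; order 6: 0/3 normal; order 9: 1/1 normal; order 18: 1/1 normal.
Total normal subgroups: 4.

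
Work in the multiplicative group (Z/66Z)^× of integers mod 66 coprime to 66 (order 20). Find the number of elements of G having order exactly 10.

Enumerating element orders in G gives 12 elements of order 10.

12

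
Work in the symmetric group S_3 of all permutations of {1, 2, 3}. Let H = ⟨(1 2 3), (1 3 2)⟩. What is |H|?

3

|⟨(1 2 3)⟩| = 3 and |⟨(1 3 2)⟩| = 3, so |H| is a multiple of lcm(3, 3) = 3 and divides |G| = 6.
Closing under the operation: H = {e, (1 2 3), (1 3 2)}, so |H| = 3.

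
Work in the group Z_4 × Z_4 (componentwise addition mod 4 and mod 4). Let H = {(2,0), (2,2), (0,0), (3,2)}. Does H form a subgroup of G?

(3,2) ∈ H but its inverse (1,2) ∉ H, so H is not a subgroup.

No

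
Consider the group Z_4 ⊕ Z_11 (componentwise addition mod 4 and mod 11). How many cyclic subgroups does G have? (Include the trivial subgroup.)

6

Group the elements of G by the cyclic subgroup they generate; each cyclic subgroup of order d accounts for φ(d) elements.
Cyclic subgroups by order — order 1: 1; order 2: 1; order 4: 1; order 11: 1; order 22: 1; order 44: 1.
Total: 6.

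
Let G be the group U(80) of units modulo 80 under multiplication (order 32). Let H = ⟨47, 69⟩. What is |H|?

16

|⟨47⟩| = 4 and |⟨69⟩| = 4, so |H| is a multiple of lcm(4, 4) = 4 and divides |G| = 32.
Closing under the operation: H = {1, 3, 7, 9, 21, 23, 27, 29, 41, 43, 47, 49, 61, 63, 67, 69}, so |H| = 16.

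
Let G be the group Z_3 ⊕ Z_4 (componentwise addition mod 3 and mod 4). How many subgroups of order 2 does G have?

1

|G| = 12 and 2 | 12, so subgroups of order 2 are possible by Lagrange.
The subgroups of order 2 are: {(0,0), (0,2)}.
So G has 1 subgroup of order 2.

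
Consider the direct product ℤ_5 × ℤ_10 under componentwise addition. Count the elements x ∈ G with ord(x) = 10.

24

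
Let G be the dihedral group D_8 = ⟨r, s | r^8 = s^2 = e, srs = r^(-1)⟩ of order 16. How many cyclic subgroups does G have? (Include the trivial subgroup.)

12

Each element a generates a cyclic subgroup ⟨a⟩; distinct elements may generate the same one (a cyclic group of order d has φ(d) generators).
Cyclic subgroups by order — order 1: 1; order 2: 9; order 4: 1; order 8: 1.
Total: 12.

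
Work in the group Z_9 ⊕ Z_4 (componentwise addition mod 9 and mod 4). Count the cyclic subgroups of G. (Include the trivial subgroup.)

Each element a generates a cyclic subgroup ⟨a⟩; distinct elements may generate the same one (a cyclic group of order d has φ(d) generators).
Cyclic subgroups by order — order 1: 1; order 2: 1; order 3: 1; order 4: 1; order 6: 1; order 9: 1; order 12: 1; order 18: 1; order 36: 1.
Total: 9.

9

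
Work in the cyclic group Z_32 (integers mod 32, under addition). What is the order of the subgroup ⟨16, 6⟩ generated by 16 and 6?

16

|⟨16⟩| = 2 and |⟨6⟩| = 16, so |H| is a multiple of lcm(2, 16) = 16 and divides |G| = 32.
Closing under the operation: H = {0, 2, 4, 6, 8, 10, 12, 14, 16, 18, 20, 22, 24, 26, 28, 30}, so |H| = 16.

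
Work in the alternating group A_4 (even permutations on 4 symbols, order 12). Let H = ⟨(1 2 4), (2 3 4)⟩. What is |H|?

12

|⟨(1 2 4)⟩| = 3 and |⟨(2 3 4)⟩| = 3, so |H| is a multiple of lcm(3, 3) = 3 and divides |G| = 12.
Closing {(1 2 4), (2 3 4)} under the group operation gives all of G, so |H| = 12.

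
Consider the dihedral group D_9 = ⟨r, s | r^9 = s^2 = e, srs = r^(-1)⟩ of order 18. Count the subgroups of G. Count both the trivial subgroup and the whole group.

16

|G| = 18, so by Lagrange every subgroup order divides 18. Divisors: 1, 2, 3, 6, 9, 18.
Subgroups by order — order 1: 1; order 2: 9; order 3: 1; order 6: 3; order 9: 1; order 18: 1.
Total: 1 + 9 + 1 + 3 + 1 + 1 = 16.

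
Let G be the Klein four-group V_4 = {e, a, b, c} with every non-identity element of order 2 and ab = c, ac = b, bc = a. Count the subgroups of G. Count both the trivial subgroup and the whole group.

|G| = 4, so by Lagrange every subgroup order divides 4. Divisors: 1, 2, 4.
Subgroups by order — order 1: 1; order 2: 3; order 4: 1.
Total: 1 + 3 + 1 = 5.

5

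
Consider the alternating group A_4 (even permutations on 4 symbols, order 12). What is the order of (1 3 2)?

Computing powers of (1 3 2): the smallest k with ((1 3 2))^k = e is k = 3.

3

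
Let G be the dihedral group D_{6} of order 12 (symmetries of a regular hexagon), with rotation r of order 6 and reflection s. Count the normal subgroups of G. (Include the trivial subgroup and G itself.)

7

G has 16 subgroups. Checking conjugation-invariance by order — order 1: 1/1 normal; order 2: 1/7 normal; order 3: 1/1 normal; order 4: 0/3 normal; order 6: 3/3 normal; order 12: 1/1 normal.
Total normal subgroups: 7.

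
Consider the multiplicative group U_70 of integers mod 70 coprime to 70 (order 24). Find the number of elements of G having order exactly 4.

4

The elements of order 4 are: 13, 27, 43, 57.
That's 4.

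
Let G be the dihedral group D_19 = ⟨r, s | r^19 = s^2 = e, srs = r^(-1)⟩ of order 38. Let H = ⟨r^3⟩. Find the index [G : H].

|⟨r^3⟩| = 19 and |G| = 38.
By Lagrange, [G : H] = |G|/|H| = 38/19 = 2.

2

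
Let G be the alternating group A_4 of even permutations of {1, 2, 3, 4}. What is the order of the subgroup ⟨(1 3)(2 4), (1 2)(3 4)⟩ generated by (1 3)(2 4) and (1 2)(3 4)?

|⟨(1 3)(2 4)⟩| = 2 and |⟨(1 2)(3 4)⟩| = 2, so |H| is a multiple of lcm(2, 2) = 2 and divides |G| = 12.
Closing under the operation: H = {e, (1 2)(3 4), (1 3)(2 4), (1 4)(2 3)}, so |H| = 4.

4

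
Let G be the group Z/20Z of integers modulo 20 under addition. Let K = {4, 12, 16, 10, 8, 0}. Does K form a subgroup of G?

No

|K| = 6 does not divide |G| = 20, so by Lagrange K is not a subgroup.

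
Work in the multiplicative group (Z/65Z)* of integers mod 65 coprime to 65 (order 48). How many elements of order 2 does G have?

The elements of order 2 are: 14, 51, 64.
That's 3.

3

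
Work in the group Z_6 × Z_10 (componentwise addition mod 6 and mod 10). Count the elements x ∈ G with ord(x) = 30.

24

An element (a,b) has order lcm(ord(a), ord(b)); count pairs with lcm equal to 30.
Enumerating gives 24 such elements.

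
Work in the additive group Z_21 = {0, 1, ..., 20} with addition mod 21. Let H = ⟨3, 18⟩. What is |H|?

7

|⟨3⟩| = 7 and |⟨18⟩| = 7, so |H| is a multiple of lcm(7, 7) = 7 and divides |G| = 21.
Closing under the operation: H = {0, 3, 6, 9, 12, 15, 18}, so |H| = 7.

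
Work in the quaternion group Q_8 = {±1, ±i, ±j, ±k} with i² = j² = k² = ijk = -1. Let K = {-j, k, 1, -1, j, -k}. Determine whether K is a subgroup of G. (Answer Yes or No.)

No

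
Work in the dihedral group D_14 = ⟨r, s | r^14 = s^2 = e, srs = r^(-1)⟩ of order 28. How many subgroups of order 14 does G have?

|G| = 28 and 14 | 28, so subgroups of order 14 are possible by Lagrange.
The subgroups of order 14 are: {e, r, r^2, r^3, r^4, r^5, r^6, r^7, r^8, r^9, r^10, r^11, r^12, r^13}; {e, r^2, r^4, r^6, r^8, r^10, r^12, s, r^2s, r^4s, r^6s, r^8s, r^10s, r^12s}; {e, r^2, r^4, r^6, r^8, r^10, r^12, rs, r^3s, r^5s, r^7s, r^9s, r^11s, r^13s}.
So G has 3 subgroups of order 14.

3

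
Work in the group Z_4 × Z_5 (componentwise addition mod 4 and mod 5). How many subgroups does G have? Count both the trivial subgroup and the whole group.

6

|G| = 20, so by Lagrange every subgroup order divides 20. Divisors: 1, 2, 4, 5, 10, 20.
Subgroups by order — order 1: 1; order 2: 1; order 4: 1; order 5: 1; order 10: 1; order 20: 1.
Total: 1 + 1 + 1 + 1 + 1 + 1 = 6.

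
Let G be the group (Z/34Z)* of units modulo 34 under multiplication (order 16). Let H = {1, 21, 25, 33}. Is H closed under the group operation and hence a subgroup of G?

21 ∈ H but its inverse 13 ∉ H, so H is not a subgroup.

No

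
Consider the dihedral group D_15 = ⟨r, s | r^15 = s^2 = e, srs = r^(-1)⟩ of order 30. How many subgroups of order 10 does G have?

3

|G| = 30 and 10 | 30, so subgroups of order 10 are possible by Lagrange.
The subgroups of order 10 are: {e, r^3, r^6, r^9, r^12, rs, r^4s, r^7s, r^10s, r^13s}; {e, r^3, r^6, r^9, r^12, r^2s, r^5s, r^8s, r^11s, r^14s}; {e, r^3, r^6, r^9, r^12, s, r^3s, r^6s, r^9s, r^12s}.
So G has 3 subgroups of order 10.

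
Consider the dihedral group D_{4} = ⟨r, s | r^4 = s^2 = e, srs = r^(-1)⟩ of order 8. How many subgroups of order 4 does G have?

|G| = 8 and 4 | 8, so subgroups of order 4 are possible by Lagrange.
The subgroups of order 4 are: {e, r, r^2, r^3}; {e, r^2, s, r^2s}; {e, r^2, rs, r^3s}.
So G has 3 subgroups of order 4.

3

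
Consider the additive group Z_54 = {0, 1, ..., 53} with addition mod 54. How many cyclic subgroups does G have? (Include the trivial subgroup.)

8

Each element a generates a cyclic subgroup ⟨a⟩; distinct elements may generate the same one (a cyclic group of order d has φ(d) generators).
Cyclic subgroups by order — order 1: 1; order 2: 1; order 3: 1; order 6: 1; order 9: 1; order 18: 1; order 27: 1; order 54: 1.
Total: 8.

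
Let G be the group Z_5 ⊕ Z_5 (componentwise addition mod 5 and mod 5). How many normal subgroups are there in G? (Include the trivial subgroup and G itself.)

8

G is abelian, so every subgroup is normal.
G has 8 subgroups in total, hence 8 normal subgroups.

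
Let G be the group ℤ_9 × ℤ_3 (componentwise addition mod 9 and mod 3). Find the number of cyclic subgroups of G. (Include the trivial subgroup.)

Group the elements of G by the cyclic subgroup they generate; each cyclic subgroup of order d accounts for φ(d) elements.
Cyclic subgroups by order — order 1: 1; order 3: 4; order 9: 3.
Total: 8.

8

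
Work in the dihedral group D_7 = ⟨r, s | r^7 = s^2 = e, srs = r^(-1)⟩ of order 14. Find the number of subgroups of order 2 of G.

7

|G| = 14 and 2 | 14, so subgroups of order 2 are possible by Lagrange.
The subgroups of order 2 are: {e, r^2s}; {e, r^3s}; {e, r^4s}; {e, r^5s}; … (7 in all).
So G has 7 subgroups of order 2.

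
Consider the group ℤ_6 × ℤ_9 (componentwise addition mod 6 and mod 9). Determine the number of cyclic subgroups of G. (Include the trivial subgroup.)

Each element a generates a cyclic subgroup ⟨a⟩; distinct elements may generate the same one (a cyclic group of order d has φ(d) generators).
Cyclic subgroups by order — order 1: 1; order 2: 1; order 3: 4; order 6: 4; order 9: 3; order 18: 3.
Total: 16.

16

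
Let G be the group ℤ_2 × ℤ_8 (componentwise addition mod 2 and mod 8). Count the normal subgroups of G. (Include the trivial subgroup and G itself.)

G is abelian, so every subgroup is normal.
G has 11 subgroups in total, hence 11 normal subgroups.

11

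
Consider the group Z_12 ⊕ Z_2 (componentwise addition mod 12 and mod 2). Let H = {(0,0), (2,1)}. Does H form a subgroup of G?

(2,1) ∈ H but its inverse (10,1) ∉ H, so H is not a subgroup.

No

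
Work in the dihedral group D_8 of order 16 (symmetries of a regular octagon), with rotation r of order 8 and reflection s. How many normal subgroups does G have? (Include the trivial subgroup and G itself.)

G has 19 subgroups. Checking conjugation-invariance by order — order 1: 1/1 normal; order 2: 1/9 normal; order 4: 1/5 normal; order 8: 3/3 normal; order 16: 1/1 normal.
Total normal subgroups: 7.

7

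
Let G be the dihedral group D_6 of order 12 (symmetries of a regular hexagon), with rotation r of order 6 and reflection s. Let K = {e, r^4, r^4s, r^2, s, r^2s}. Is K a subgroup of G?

Yes

|K| = 6 divides |G| = 12, consistent with Lagrange.
K contains the identity, every element's inverse is in K, and K is closed under ·: it is a subgroup.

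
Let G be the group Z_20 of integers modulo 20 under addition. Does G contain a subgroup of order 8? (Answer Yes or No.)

8 does not divide |G| = 20, so by Lagrange no subgroup of order 8 exists.

No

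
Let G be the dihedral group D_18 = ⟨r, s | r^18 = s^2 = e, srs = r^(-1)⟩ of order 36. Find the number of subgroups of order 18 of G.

|G| = 36 and 18 | 36, so subgroups of order 18 are possible by Lagrange.
The subgroups of order 18 are: {e, r, r^2, r^3, r^4, r^5, r^6, r^7, r^8, r^9, r^10, r^11, r^12, r^13, r^14, r^15, r^16, r^17}; {e, r^2, r^4, r^6, r^8, r^10, r^12, r^14, r^16, s, r^2s, r^4s, r^6s, r^8s, r^10s, r^12s, r^14s, r^16s}; {e, r^2, r^4, r^6, r^8, r^10, r^12, r^14, r^16, rs, r^3s, r^5s, r^7s, r^9s, r^11s, r^13s, r^15s, r^17s}.
So G has 3 subgroups of order 18.

3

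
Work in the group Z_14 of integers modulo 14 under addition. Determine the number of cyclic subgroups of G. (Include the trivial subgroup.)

4

Group the elements of G by the cyclic subgroup they generate; each cyclic subgroup of order d accounts for φ(d) elements.
Cyclic subgroups by order — order 1: 1; order 2: 1; order 7: 1; order 14: 1.
Total: 4.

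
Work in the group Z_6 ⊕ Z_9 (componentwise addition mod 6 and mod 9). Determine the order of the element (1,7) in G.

18

The order of (1,7) in Z_6 × Z_9 is lcm(ord(1) in Z_6, ord(7) in Z_9).
ord(1) = 6 and ord(7) = 9, so |⟨(1,7)⟩| = lcm(6, 9) = 18.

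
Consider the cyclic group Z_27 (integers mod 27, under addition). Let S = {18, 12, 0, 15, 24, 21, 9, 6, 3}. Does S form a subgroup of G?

Yes

|S| = 9 divides |G| = 27, consistent with Lagrange.
S contains the identity, every element's inverse is in S, and S is closed under +: it is a subgroup.
In fact S = ⟨3⟩.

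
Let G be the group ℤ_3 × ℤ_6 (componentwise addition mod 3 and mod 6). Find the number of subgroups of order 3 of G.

|G| = 18 and 3 | 18, so subgroups of order 3 are possible by Lagrange.
The subgroups of order 3 are: {(0,0), (0,2), (0,4)}; {(0,0), (1,0), (2,0)}; {(0,0), (1,2), (2,4)}; {(0,0), (1,4), (2,2)}.
So G has 4 subgroups of order 3.

4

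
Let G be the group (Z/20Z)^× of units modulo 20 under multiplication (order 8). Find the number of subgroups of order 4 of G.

3

|G| = 8 and 4 | 8, so subgroups of order 4 are possible by Lagrange.
The subgroups of order 4 are: {1, 9, 11, 19}; {1, 9, 13, 17}; {1, 3, 7, 9}.
So G has 3 subgroups of order 4.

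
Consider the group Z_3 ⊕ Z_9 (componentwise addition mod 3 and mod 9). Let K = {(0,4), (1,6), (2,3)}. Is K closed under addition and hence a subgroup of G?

The identity (0,0) ∉ K, so K is not a subgroup.

No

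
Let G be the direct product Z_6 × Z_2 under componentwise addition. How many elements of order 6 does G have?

An element (a,b) has order lcm(ord(a), ord(b)); count pairs with lcm equal to 6.
Enumerating gives 6 such elements.

6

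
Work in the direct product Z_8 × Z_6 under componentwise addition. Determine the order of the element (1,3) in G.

The order of (1,3) in Z_8 × Z_6 is lcm(ord(1) in Z_8, ord(3) in Z_6).
ord(1) = 8 and ord(3) = 2, so |⟨(1,3)⟩| = lcm(8, 2) = 8.

8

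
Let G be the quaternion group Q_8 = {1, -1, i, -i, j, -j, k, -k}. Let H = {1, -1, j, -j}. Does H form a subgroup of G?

Yes

|H| = 4 divides |G| = 8, consistent with Lagrange.
H contains the identity, every element's inverse is in H, and H is closed under ·: it is a subgroup.
In fact H = ⟨j⟩.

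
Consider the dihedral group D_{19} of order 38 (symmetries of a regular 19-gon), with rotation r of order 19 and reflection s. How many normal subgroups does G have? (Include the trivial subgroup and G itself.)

3

G has 22 subgroups. Checking conjugation-invariance by order — order 1: 1/1 normal; order 2: 0/19 normal; order 19: 1/1 normal; order 38: 1/1 normal.
Total normal subgroups: 3.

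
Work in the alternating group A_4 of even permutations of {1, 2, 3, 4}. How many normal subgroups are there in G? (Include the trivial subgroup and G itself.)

3

G has 10 subgroups. Checking conjugation-invariance by order — order 1: 1/1 normal; order 2: 0/3 normal; order 3: 0/4 normal; order 4: 1/1 normal; order 12: 1/1 normal.
Total normal subgroups: 3.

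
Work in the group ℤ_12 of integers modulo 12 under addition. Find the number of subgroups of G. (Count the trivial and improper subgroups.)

6

Subgroups of the cyclic group ℤ_12 correspond bijectively to divisors of 12.
Divisors of 12: 1, 2, 3, 4, 6, 12.
So ℤ_12 has 6 subgroups.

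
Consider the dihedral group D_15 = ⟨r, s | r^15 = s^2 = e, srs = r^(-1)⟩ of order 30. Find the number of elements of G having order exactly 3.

2

The elements of order 3 are: r^5, r^10.
That's 2.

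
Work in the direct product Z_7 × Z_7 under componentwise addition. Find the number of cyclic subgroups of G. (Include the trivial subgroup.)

Group the elements of G by the cyclic subgroup they generate; each cyclic subgroup of order d accounts for φ(d) elements.
Cyclic subgroups by order — order 1: 1; order 7: 8.
Total: 9.

9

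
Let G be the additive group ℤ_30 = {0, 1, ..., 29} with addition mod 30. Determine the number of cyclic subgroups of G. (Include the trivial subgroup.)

A cyclic subgroup of order d is generated by each of its φ(d) elements of order d, so the cyclic subgroups of order d number (#elements of order d)/φ(d).
Cyclic subgroups by order — order 1: 1; order 2: 1; order 3: 1; order 5: 1; order 6: 1; order 10: 1; order 15: 1; order 30: 1.
Total: 8.

8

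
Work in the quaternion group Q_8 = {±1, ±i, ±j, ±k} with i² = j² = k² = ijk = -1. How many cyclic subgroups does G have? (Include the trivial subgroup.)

Group the elements of G by the cyclic subgroup they generate; each cyclic subgroup of order d accounts for φ(d) elements.
Cyclic subgroups by order — order 1: 1; order 2: 1; order 4: 3.
Total: 5.

5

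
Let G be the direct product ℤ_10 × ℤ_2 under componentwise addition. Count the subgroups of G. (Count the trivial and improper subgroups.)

|G| = 20, so by Lagrange every subgroup order divides 20. Divisors: 1, 2, 4, 5, 10, 20.
Subgroups by order — order 1: 1; order 2: 3; order 4: 1; order 5: 1; order 10: 3; order 20: 1.
Total: 1 + 3 + 1 + 1 + 3 + 1 = 10.

10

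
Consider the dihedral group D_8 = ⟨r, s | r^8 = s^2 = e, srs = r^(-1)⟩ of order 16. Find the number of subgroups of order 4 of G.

|G| = 16 and 4 | 16, so subgroups of order 4 are possible by Lagrange.
The subgroups of order 4 are: {e, r^2, r^4, r^6}; {e, r^4, r^2s, r^6s}; {e, r^4, r^3s, r^7s}; {e, r^4, s, r^4s}; … (5 in all).
So G has 5 subgroups of order 4.

5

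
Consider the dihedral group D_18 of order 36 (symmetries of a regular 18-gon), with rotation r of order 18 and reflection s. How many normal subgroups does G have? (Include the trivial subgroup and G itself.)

9

G has 45 subgroups. Checking conjugation-invariance by order — order 1: 1/1 normal; order 2: 1/19 normal; order 3: 1/1 normal; order 4: 0/9 normal; order 6: 1/7 normal; order 9: 1/1 normal; order 12: 0/3 normal; order 18: 3/3 normal; order 36: 1/1 normal.
Total normal subgroups: 9.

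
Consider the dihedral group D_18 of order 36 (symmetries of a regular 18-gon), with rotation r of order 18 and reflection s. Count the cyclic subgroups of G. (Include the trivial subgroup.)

24

Group the elements of G by the cyclic subgroup they generate; each cyclic subgroup of order d accounts for φ(d) elements.
Cyclic subgroups by order — order 1: 1; order 2: 19; order 3: 1; order 6: 1; order 9: 1; order 18: 1.
Total: 24.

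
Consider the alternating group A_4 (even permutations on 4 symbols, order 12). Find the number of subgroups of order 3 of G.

|G| = 12 and 3 | 12, so subgroups of order 3 are possible by Lagrange.
The subgroups of order 3 are: {e, (1 2 3), (1 3 2)}; {e, (1 2 4), (1 4 2)}; {e, (1 3 4), (1 4 3)}; {e, (2 3 4), (2 4 3)}.
So G has 4 subgroups of order 3.

4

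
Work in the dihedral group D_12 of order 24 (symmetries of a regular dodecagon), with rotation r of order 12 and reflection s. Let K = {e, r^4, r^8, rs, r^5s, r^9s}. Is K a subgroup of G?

Yes

|K| = 6 divides |G| = 24, consistent with Lagrange.
K contains the identity, every element's inverse is in K, and K is closed under ·: it is a subgroup.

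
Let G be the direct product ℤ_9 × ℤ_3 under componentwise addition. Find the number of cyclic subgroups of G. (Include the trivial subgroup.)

A cyclic subgroup of order d is generated by each of its φ(d) elements of order d, so the cyclic subgroups of order d number (#elements of order d)/φ(d).
Cyclic subgroups by order — order 1: 1; order 3: 4; order 9: 3.
Total: 8.

8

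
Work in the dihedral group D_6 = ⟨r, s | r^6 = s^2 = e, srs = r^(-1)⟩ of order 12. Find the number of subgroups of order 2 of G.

|G| = 12 and 2 | 12, so subgroups of order 2 are possible by Lagrange.
The subgroups of order 2 are: {e, r^2s}; {e, r^3}; {e, r^3s}; {e, r^4s}; … (7 in all).
So G has 7 subgroups of order 2.

7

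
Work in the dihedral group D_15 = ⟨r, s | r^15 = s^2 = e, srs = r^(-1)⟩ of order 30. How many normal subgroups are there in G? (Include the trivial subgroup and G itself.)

G has 28 subgroups. Checking conjugation-invariance by order — order 1: 1/1 normal; order 2: 0/15 normal; order 3: 1/1 normal; order 5: 1/1 normal; order 6: 0/5 normal; order 10: 0/3 normal; order 15: 1/1 normal; order 30: 1/1 normal.
Total normal subgroups: 5.

5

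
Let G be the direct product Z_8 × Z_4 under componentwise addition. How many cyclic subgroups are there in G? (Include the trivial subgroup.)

14

Group the elements of G by the cyclic subgroup they generate; each cyclic subgroup of order d accounts for φ(d) elements.
Cyclic subgroups by order — order 1: 1; order 2: 3; order 4: 6; order 8: 4.
Total: 14.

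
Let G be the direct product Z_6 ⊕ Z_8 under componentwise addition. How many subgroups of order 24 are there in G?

3

|G| = 48 and 24 | 48, so subgroups of order 24 are possible by Lagrange.
The subgroups of order 24 are: {(0,0), (0,1), (0,2), (0,3), (0,4), (0,5), (0,6), (0,7), (2,0), (2,1), (2,2), (2,3), (2,4), (2,5), (2,6), (2,7), (4,0), (4,1), (4,2), (4,3), (4,4), (4,5), (4,6), (4,7)}; {(0,0), (0,2), (0,4), (0,6), (1,0), (1,2), (1,4), (1,6), (2,0), (2,2), (2,4), (2,6), (3,0), (3,2), (3,4), (3,6), (4,0), (4,2), (4,4), (4,6), (5,0), (5,2), (5,4), (5,6)}; {(0,0), (0,2), (0,4), (0,6), (1,1), (1,3), (1,5), (1,7), (2,0), (2,2), (2,4), (2,6), (3,1), (3,3), (3,5), (3,7), (4,0), (4,2), (4,4), (4,6), (5,1), (5,3), (5,5), (5,7)}.
So G has 3 subgroups of order 24.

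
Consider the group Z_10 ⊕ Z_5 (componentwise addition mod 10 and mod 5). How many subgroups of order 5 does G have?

6

|G| = 50 and 5 | 50, so subgroups of order 5 are possible by Lagrange.
The subgroups of order 5 are: {(0,0), (0,1), (0,2), (0,3), (0,4)}; {(0,0), (2,0), (4,0), (6,0), (8,0)}; {(0,0), (2,1), (4,2), (6,3), (8,4)}; {(0,0), (2,2), (4,4), (6,1), (8,3)}; … (6 in all).
So G has 6 subgroups of order 5.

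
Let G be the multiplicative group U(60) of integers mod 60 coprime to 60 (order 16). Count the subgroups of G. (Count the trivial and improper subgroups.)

|G| = 16, so by Lagrange every subgroup order divides 16. Divisors: 1, 2, 4, 8, 16.
Subgroups by order — order 1: 1; order 2: 7; order 4: 11; order 8: 7; order 16: 1.
Total: 1 + 7 + 11 + 7 + 1 = 27.

27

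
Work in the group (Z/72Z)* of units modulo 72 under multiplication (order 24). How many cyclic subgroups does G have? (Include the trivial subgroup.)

A cyclic subgroup of order d is generated by each of its φ(d) elements of order d, so the cyclic subgroups of order d number (#elements of order d)/φ(d).
Cyclic subgroups by order — order 1: 1; order 2: 7; order 3: 1; order 6: 7.
Total: 16.

16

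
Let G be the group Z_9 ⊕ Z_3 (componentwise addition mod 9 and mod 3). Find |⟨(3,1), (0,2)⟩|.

9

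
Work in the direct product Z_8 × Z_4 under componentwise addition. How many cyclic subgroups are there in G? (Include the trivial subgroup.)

A cyclic subgroup of order d is generated by each of its φ(d) elements of order d, so the cyclic subgroups of order d number (#elements of order d)/φ(d).
Cyclic subgroups by order — order 1: 1; order 2: 3; order 4: 6; order 8: 4.
Total: 14.

14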